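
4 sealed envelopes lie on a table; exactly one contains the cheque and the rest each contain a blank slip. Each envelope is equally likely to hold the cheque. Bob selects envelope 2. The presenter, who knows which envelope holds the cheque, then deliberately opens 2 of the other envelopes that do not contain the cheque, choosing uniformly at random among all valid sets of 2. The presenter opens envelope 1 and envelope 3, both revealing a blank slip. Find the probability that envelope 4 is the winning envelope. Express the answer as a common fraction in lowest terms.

Condition on the true location of the cheque.
If it is in either of envelopes 1 and 3 (prior 1/4 each): that envelope was opened and seen not to hold the prize — ruled out; weight (1/4)·0 = 0 each.
If it is in envelope 2 (prior 1/4): the presenter has 3 equally likely choices, so probability 1/3; weight (1/4)·(1/3) = 1/12.
If it is in envelope 4 (prior 1/4): the presenter has no choice, probability 1; weight (1/4)·1 = 1/4.
The weights sum to 1/3.
So P(the cheque in envelope 4 | the presenter opened envelope 1 and envelope 3) = (1/4) / (1/3) = 3/4.

3/4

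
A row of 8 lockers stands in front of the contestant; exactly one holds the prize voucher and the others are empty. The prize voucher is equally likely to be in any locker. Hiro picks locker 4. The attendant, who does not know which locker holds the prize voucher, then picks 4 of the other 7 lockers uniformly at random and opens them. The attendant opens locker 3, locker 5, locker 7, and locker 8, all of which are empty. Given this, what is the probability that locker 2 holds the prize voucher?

1/4

Apply Bayes' rule, conditioning on where the prize voucher actually is.
If it is in any of lockers 1, 2, 4, and 6 (prior 1/8 each): the attendant picks exactly this set with probability 1/35 regardless, and none is the prize; weight (1/8)·(1/35) = 1/280 each.
If it is in any of lockers 3, 5, 7, and 8 (prior 1/8 each): that locker was opened and seen not to hold the prize — ruled out; weight (1/8)·0 = 0 each.
The weights sum to 1/70.
So P(the prize voucher in locker 2 | the attendant opened locker 3, locker 5, locker 7, and locker 8) = (1/280) / (1/70) = 1/4.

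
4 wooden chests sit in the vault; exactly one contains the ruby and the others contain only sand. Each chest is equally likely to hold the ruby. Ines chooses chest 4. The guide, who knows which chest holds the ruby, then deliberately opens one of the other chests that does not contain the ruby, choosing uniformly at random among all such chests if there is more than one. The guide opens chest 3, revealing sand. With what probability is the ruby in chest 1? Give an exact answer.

Condition on the true location of the ruby.
If it is in either of chests 1 and 2 (prior 1/4 each): the guide has 2 equally likely choices, so probability 1/2; weight (1/4)·(1/2) = 1/8 each.
If it is in chest 3 (prior 1/4): the guide opened chest 3, so this case is ruled out; weight (1/4)·0 = 0.
If it is in chest 4 (prior 1/4): the guide has 3 equally likely choices, so probability 1/3; weight (1/4)·(1/3) = 1/12.
The weights sum to 1/3.
So P(the ruby in chest 1 | the guide opened chest 3) = (1/8) / (1/3) = 3/8.

3/8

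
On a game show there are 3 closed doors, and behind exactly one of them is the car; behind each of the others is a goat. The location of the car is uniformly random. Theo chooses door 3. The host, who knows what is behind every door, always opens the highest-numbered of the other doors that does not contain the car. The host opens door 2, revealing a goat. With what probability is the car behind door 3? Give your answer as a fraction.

1/2

Apply Bayes' rule, conditioning on where the car actually is.
If it is behind either of doors 1 and 3 (prior 1/3 each): door 2 is the highest-numbered option available, probability 1; weight (1/3)·1 = 1/3 each.
If it is behind door 2 (prior 1/3): the host opened door 2, so this case is ruled out; weight (1/3)·0 = 0.
The weights sum to 2/3.
So P(the car behind door 3 | the host opened door 2) = (1/3) / (2/3) = 1/2.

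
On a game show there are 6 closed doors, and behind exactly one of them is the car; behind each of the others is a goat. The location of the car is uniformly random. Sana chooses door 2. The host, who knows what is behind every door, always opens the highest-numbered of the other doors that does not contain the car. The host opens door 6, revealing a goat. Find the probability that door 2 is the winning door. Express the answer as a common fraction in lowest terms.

Apply Bayes' rule, conditioning on where the car actually is.
If it is behind any of doors 1, 2, 3, 4, and 5 (prior 1/6 each): door 6 is the highest-numbered option available, probability 1; weight (1/6)·1 = 1/6 each.
If it is behind door 6 (prior 1/6): the host opened door 6, so this case is ruled out; weight (1/6)·0 = 0.
The weights sum to 5/6.
So P(the car behind door 2 | the host opened door 6) = (1/6) / (5/6) = 1/5.

1/5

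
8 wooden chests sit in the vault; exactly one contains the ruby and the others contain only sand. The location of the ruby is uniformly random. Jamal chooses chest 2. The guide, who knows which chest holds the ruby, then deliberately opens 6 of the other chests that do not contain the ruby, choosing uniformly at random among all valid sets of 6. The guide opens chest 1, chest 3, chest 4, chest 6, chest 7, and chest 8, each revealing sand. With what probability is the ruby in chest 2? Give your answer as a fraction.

Condition on the true location of the ruby.
If it is in any of chests 1, 3, 4, 6, 7, and 8 (prior 1/8 each): that chest was opened and seen not to hold the prize — ruled out; weight (1/8)·0 = 0 each.
If it is in chest 2 (prior 1/8): the guide has 7 equally likely choices, so probability 1/7; weight (1/8)·(1/7) = 1/56.
If it is in chest 5 (prior 1/8): the guide has no choice, probability 1; weight (1/8)·1 = 1/8.
The weights sum to 1/7.
So P(the ruby in chest 2 | the guide opened chest 1, chest 3, chest 4, chest 6, chest 7, and chest 8) = (1/56) / (1/7) = 1/8.

1/8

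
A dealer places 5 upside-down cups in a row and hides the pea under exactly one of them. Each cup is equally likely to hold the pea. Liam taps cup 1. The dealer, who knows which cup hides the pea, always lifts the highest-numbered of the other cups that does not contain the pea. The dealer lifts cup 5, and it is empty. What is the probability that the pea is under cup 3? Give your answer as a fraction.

Apply Bayes' rule, conditioning on where the pea actually is.
If it is under any of cups 1, 2, 3, and 4 (prior 1/5 each): cup 5 is the highest-numbered option available, probability 1; weight (1/5)·1 = 1/5 each.
If it is under cup 5 (prior 1/5): the dealer opened cup 5, so this case is ruled out; weight (1/5)·0 = 0.
The weights sum to 4/5.
So P(the pea under cup 3 | the dealer opened cup 5) = (1/5) / (4/5) = 1/4.

1/4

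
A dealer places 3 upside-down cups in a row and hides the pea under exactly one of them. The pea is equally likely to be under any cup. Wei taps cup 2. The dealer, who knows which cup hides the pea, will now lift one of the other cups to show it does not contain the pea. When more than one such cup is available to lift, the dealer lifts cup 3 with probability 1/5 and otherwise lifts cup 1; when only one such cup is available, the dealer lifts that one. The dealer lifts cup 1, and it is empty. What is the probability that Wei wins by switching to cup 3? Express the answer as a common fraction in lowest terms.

5/9

Condition on the true location of the pea.
If it is under cup 1 (prior 1/3): the dealer opened cup 1, so this case is ruled out; weight (1/3)·0 = 0.
If it is under cup 2 (prior 1/3): cup 3 is available but not opened, probability 4/5; weight (1/3)·(4/5) = 4/15.
If it is under cup 3 (prior 1/3): only cup 1 is available, probability 1; weight (1/3)·1 = 1/3.
The weights sum to 3/5.
So P(the pea under cup 3 | the dealer opened cup 1) = (1/3) / (3/5) = 5/9.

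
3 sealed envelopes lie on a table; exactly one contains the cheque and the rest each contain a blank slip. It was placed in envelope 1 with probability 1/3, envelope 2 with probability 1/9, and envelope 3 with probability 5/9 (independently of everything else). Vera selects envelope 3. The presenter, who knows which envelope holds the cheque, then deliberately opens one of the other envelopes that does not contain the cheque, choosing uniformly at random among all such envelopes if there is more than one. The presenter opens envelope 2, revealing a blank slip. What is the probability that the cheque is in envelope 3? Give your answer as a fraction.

Condition on the true location of the cheque.
If it is in envelope 1 (prior 1/3): the presenter has no choice, probability 1; weight (1/3)·1 = 1/3.
If it is in envelope 2 (prior 1/9): the presenter opened envelope 2, so this case is ruled out; weight (1/9)·0 = 0.
If it is in envelope 3 (prior 5/9): the presenter has 2 equally likely choices, so probability 1/2; weight (5/9)·(1/2) = 5/18.
The weights sum to 11/18.
So P(the cheque in envelope 3 | the presenter opened envelope 2) = (5/18) / (11/18) = 5/11.

5/11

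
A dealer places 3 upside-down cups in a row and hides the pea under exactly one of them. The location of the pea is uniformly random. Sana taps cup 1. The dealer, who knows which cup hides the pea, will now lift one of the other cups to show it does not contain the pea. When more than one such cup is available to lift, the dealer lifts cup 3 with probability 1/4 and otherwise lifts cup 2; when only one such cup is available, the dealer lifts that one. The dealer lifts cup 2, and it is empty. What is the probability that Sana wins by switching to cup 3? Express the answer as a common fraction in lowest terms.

4/7

Consider each possible location of the pea in turn.
If it is under cup 1 (prior 1/3): cup 3 is available but not opened, probability 3/4; weight (1/3)·(3/4) = 1/4.
If it is under cup 2 (prior 1/3): the dealer opened cup 2, so this case is ruled out; weight (1/3)·0 = 0.
If it is under cup 3 (prior 1/3): only cup 2 is available, probability 1; weight (1/3)·1 = 1/3.
The weights sum to 7/12.
So P(the pea under cup 3 | the dealer opened cup 2) = (1/3) / (7/12) = 4/7.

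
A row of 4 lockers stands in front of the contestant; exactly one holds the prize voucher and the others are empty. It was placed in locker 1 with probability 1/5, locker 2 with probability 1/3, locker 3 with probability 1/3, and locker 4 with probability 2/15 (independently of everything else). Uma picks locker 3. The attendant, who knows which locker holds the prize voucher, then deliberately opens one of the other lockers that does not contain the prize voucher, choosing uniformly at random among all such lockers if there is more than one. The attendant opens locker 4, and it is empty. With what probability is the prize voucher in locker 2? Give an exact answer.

15/34

Apply Bayes' rule, conditioning on where the prize voucher actually is.
If it is in locker 1 (prior 1/5): the attendant has 2 equally likely choices, so probability 1/2; weight (1/5)·(1/2) = 1/10.
If it is in locker 2 (prior 1/3): the attendant has 2 equally likely choices, so probability 1/2; weight (1/3)·(1/2) = 1/6.
If it is in locker 3 (prior 1/3): the attendant has 3 equally likely choices, so probability 1/3; weight (1/3)·(1/3) = 1/9.
If it is in locker 4 (prior 2/15): the attendant opened locker 4, so this case is ruled out; weight (2/15)·0 = 0.
The weights sum to 17/45.
So P(the prize voucher in locker 2 | the attendant opened locker 4) = (1/6) / (17/45) = 15/34.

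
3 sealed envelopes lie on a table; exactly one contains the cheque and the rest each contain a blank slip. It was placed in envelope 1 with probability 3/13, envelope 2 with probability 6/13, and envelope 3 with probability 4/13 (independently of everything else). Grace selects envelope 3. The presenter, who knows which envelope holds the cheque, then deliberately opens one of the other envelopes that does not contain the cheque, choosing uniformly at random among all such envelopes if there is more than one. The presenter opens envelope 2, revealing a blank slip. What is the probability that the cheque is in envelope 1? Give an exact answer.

3/5

Condition on the true location of the cheque.
If it is in envelope 1 (prior 3/13): the presenter has no choice, probability 1; weight (3/13)·1 = 3/13.
If it is in envelope 2 (prior 6/13): the presenter opened envelope 2, so this case is ruled out; weight (6/13)·0 = 0.
If it is in envelope 3 (prior 4/13): the presenter has 2 equally likely choices, so probability 1/2; weight (4/13)·(1/2) = 2/13.
The weights sum to 5/13.
So P(the cheque in envelope 1 | the presenter opened envelope 2) = (3/13) / (5/13) = 3/5.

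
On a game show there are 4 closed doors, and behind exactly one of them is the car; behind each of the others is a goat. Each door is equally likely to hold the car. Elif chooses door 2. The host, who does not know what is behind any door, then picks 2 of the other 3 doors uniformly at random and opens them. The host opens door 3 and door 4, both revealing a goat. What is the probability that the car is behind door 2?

1/2

Consider each possible location of the car in turn.
If it is behind either of doors 1 and 2 (prior 1/4 each): the host picks exactly this set with probability 1/3 regardless, and none is the prize; weight (1/4)·(1/3) = 1/12 each.
If it is behind either of doors 3 and 4 (prior 1/4 each): that door was opened and seen not to hold the prize — ruled out; weight (1/4)·0 = 0 each.
The weights sum to 1/6.
So P(the car behind door 2 | the host opened door 3 and door 4) = (1/12) / (1/6) = 1/2.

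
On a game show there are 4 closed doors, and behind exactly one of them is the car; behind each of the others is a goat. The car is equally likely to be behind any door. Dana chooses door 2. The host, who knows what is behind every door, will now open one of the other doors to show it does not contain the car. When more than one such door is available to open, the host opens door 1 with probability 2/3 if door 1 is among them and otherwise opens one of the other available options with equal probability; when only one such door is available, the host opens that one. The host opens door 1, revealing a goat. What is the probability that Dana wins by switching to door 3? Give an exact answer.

Apply Bayes' rule, conditioning on where the car actually is.
If it is behind door 1 (prior 1/4): the host opened door 1, so this case is ruled out; weight (1/4)·0 = 0.
If it is behind any of doors 2, 3, and 4 (prior 1/4 each): door 1 is available, opened with probability 2/3; weight (1/4)·(2/3) = 1/6 each.
The weights sum to 1/2.
So P(the car behind door 3 | the host opened door 1) = (1/6) / (1/2) = 1/3.

1/3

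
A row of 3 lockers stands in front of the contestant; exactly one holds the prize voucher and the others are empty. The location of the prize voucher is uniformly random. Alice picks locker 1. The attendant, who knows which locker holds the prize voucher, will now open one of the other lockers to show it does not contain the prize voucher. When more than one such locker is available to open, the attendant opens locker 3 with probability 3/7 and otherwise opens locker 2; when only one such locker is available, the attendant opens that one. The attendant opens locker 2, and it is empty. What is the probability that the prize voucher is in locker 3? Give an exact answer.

Condition on the true location of the prize voucher.
If it is in locker 1 (prior 1/3): locker 3 is available but not opened, probability 4/7; weight (1/3)·(4/7) = 4/21.
If it is in locker 2 (prior 1/3): the attendant opened locker 2, so this case is ruled out; weight (1/3)·0 = 0.
If it is in locker 3 (prior 1/3): only locker 2 is available, probability 1; weight (1/3)·1 = 1/3.
The weights sum to 11/21.
So P(the prize voucher in locker 3 | the attendant opened locker 2) = (1/3) / (11/21) = 7/11.

7/11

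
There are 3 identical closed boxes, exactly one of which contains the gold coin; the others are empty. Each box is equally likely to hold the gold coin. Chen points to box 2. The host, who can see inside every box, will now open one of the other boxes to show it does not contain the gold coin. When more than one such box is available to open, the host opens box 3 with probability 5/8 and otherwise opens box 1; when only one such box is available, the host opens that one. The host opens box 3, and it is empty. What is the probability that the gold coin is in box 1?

Consider each possible location of the gold coin in turn.
If it is in box 1 (prior 1/3): only box 3 is available, probability 1; weight (1/3)·1 = 1/3.
If it is in box 2 (prior 1/3): box 3 is available, opened with probability 5/8; weight (1/3)·(5/8) = 5/24.
If it is in box 3 (prior 1/3): the host opened box 3, so this case is ruled out; weight (1/3)·0 = 0.
The weights sum to 13/24.
So P(the gold coin in box 1 | the host opened box 3) = (1/3) / (13/24) = 8/13.

8/13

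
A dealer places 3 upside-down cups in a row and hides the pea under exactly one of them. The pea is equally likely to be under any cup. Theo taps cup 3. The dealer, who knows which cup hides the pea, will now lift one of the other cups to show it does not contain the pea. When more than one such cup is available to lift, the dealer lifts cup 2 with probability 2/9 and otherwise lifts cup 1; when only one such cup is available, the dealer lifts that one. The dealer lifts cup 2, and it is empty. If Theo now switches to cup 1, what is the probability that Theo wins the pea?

Apply Bayes' rule, conditioning on where the pea actually is.
If it is under cup 1 (prior 1/3): only cup 2 is available, probability 1; weight (1/3)·1 = 1/3.
If it is under cup 2 (prior 1/3): the dealer opened cup 2, so this case is ruled out; weight (1/3)·0 = 0.
If it is under cup 3 (prior 1/3): cup 2 is available, opened with probability 2/9; weight (1/3)·(2/9) = 2/27.
The weights sum to 11/27.
So P(the pea under cup 1 | the dealer opened cup 2) = (1/3) / (11/27) = 9/11.

9/11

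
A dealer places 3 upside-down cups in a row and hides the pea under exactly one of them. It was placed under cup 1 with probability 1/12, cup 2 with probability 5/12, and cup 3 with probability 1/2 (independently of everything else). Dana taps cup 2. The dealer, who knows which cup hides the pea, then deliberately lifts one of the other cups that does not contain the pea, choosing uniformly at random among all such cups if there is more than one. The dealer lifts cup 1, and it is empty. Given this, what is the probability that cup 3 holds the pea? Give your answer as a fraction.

Apply Bayes' rule, conditioning on where the pea actually is.
If it is under cup 1 (prior 1/12): the dealer opened cup 1, so this case is ruled out; weight (1/12)·0 = 0.
If it is under cup 2 (prior 5/12): the dealer has 2 equally likely choices, so probability 1/2; weight (5/12)·(1/2) = 5/24.
If it is under cup 3 (prior 1/2): the dealer has no choice, probability 1; weight (1/2)·1 = 1/2.
The weights sum to 17/24.
So P(the pea under cup 3 | the dealer opened cup 1) = (1/2) / (17/24) = 12/17.

12/17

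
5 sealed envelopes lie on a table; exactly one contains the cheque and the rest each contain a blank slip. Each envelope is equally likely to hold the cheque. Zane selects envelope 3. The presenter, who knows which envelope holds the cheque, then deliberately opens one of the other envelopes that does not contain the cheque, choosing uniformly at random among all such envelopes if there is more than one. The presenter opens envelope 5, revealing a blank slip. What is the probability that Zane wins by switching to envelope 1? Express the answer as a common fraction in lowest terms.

4/15

Apply Bayes' rule, conditioning on where the cheque actually is.
If it is in any of envelopes 1, 2, and 4 (prior 1/5 each): the presenter has 3 equally likely choices, so probability 1/3; weight (1/5)·(1/3) = 1/15 each.
If it is in envelope 3 (prior 1/5): the presenter has 4 equally likely choices, so probability 1/4; weight (1/5)·(1/4) = 1/20.
If it is in envelope 5 (prior 1/5): the presenter opened envelope 5, so this case is ruled out; weight (1/5)·0 = 0.
The weights sum to 1/4.
So P(the cheque in envelope 1 | the presenter opened envelope 5) = (1/15) / (1/4) = 4/15.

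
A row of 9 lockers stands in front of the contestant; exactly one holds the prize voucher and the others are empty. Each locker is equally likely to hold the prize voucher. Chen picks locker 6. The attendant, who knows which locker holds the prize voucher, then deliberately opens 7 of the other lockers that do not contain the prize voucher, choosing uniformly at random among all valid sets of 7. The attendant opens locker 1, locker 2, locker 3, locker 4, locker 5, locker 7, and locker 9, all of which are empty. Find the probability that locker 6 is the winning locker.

1/9

Consider each possible location of the prize voucher in turn.
If it is in any of lockers 1, 2, 3, 4, 5, 7, and 9 (prior 1/9 each): that locker was opened and seen not to hold the prize — ruled out; weight (1/9)·0 = 0 each.
If it is in locker 6 (prior 1/9): the attendant has 8 equally likely choices, so probability 1/8; weight (1/9)·(1/8) = 1/72.
If it is in locker 8 (prior 1/9): the attendant has no choice, probability 1; weight (1/9)·1 = 1/9.
The weights sum to 1/8.
So P(the prize voucher in locker 6 | the attendant opened locker 1, locker 2, locker 3, locker 4, locker 5, locker 7, and locker 9) = (1/72) / (1/8) = 1/9.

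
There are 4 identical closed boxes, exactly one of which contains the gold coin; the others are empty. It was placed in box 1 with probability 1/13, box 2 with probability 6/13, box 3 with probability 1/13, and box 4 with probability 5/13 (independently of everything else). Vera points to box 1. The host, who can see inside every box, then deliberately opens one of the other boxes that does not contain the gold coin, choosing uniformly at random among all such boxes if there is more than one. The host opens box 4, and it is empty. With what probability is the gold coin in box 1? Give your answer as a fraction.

2/23

Consider each possible location of the gold coin in turn.
If it is in box 1 (prior 1/13): the host has 3 equally likely choices, so probability 1/3; weight (1/13)·(1/3) = 1/39.
If it is in box 2 (prior 6/13): the host has 2 equally likely choices, so probability 1/2; weight (6/13)·(1/2) = 3/13.
If it is in box 3 (prior 1/13): the host has 2 equally likely choices, so probability 1/2; weight (1/13)·(1/2) = 1/26.
If it is in box 4 (prior 5/13): the host opened box 4, so this case is ruled out; weight (5/13)·0 = 0.
The weights sum to 23/78.
So P(the gold coin in box 1 | the host opened box 4) = (1/39) / (23/78) = 2/23.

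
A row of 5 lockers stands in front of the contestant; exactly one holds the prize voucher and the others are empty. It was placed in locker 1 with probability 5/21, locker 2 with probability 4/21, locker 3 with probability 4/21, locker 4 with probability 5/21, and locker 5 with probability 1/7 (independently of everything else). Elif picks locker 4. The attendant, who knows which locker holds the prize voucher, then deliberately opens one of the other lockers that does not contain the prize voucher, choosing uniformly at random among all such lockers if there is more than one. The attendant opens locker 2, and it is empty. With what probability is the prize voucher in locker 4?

Apply Bayes' rule, conditioning on where the prize voucher actually is.
If it is in locker 1 (prior 5/21): the attendant has 3 equally likely choices, so probability 1/3; weight (5/21)·(1/3) = 5/63.
If it is in locker 2 (prior 4/21): the attendant opened locker 2, so this case is ruled out; weight (4/21)·0 = 0.
If it is in locker 3 (prior 4/21): the attendant has 3 equally likely choices, so probability 1/3; weight (4/21)·(1/3) = 4/63.
If it is in locker 4 (prior 5/21): the attendant has 4 equally likely choices, so probability 1/4; weight (5/21)·(1/4) = 5/84.
If it is in locker 5 (prior 1/7): the attendant has 3 equally likely choices, so probability 1/3; weight (1/7)·(1/3) = 1/21.
The weights sum to 1/4.
So P(the prize voucher in locker 4 | the attendant opened locker 2) = (5/84) / (1/4) = 5/21.

5/21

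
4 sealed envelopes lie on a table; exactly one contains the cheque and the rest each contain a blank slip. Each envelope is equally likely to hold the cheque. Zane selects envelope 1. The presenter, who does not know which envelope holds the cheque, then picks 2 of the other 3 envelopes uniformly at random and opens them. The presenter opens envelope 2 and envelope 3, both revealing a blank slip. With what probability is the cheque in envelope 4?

Condition on the true location of the cheque.
If it is in either of envelopes 1 and 4 (prior 1/4 each): the presenter picks exactly this set with probability 1/3 regardless, and none is the prize; weight (1/4)·(1/3) = 1/12 each.
If it is in either of envelopes 2 and 3 (prior 1/4 each): that envelope was opened and seen not to hold the prize — ruled out; weight (1/4)·0 = 0 each.
The weights sum to 1/6.
So P(the cheque in envelope 4 | the presenter opened envelope 2 and envelope 3) = (1/12) / (1/6) = 1/2.

1/2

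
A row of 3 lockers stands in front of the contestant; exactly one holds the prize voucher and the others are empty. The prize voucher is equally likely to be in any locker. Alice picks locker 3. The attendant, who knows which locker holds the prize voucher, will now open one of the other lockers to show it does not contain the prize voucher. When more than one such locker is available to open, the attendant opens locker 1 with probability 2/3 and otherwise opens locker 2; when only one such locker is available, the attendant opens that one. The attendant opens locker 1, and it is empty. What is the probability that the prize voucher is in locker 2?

Condition on the true location of the prize voucher.
If it is in locker 1 (prior 1/3): the attendant opened locker 1, so this case is ruled out; weight (1/3)·0 = 0.
If it is in locker 2 (prior 1/3): only locker 1 is available, probability 1; weight (1/3)·1 = 1/3.
If it is in locker 3 (prior 1/3): locker 1 is available, opened with probability 2/3; weight (1/3)·(2/3) = 2/9.
The weights sum to 5/9.
So P(the prize voucher in locker 2 | the attendant opened locker 1) = (1/3) / (5/9) = 3/5.

3/5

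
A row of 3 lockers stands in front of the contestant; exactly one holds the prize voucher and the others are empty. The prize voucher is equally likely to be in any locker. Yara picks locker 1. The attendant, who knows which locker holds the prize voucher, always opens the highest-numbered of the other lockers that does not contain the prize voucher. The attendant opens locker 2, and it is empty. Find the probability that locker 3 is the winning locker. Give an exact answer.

Consider each possible location of the prize voucher in turn.
If it is in locker 1 (prior 1/3): the attendant would have opened locker 3 instead, probability 0; weight (1/3)·0 = 0.
If it is in locker 2 (prior 1/3): the attendant opened locker 2, so this case is ruled out; weight (1/3)·0 = 0.
If it is in locker 3 (prior 1/3): locker 2 is the highest-numbered option available, probability 1; weight (1/3)·1 = 1/3.
The weights sum to 1/3.
So P(the prize voucher in locker 3 | the attendant opened locker 2) = (1/3) / (1/3) = 1.

1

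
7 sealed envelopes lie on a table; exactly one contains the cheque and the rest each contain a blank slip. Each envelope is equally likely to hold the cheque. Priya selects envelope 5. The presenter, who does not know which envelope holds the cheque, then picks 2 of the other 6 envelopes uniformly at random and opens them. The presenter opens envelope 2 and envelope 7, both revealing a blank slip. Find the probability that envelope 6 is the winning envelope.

1/5

Consider each possible location of the cheque in turn.
If it is in any of envelopes 1, 3, 4, 5, and 6 (prior 1/7 each): the presenter picks exactly this set with probability 1/15 regardless, and none is the prize; weight (1/7)·(1/15) = 1/105 each.
If it is in either of envelopes 2 and 7 (prior 1/7 each): that envelope was opened and seen not to hold the prize — ruled out; weight (1/7)·0 = 0 each.
The weights sum to 1/21.
So P(the cheque in envelope 6 | the presenter opened envelope 2 and envelope 7) = (1/105) / (1/21) = 1/5.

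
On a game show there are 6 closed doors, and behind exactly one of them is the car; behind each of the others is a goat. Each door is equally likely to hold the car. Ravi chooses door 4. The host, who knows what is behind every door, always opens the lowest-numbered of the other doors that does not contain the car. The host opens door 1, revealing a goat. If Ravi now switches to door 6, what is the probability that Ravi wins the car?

Consider each possible location of the car in turn.
If it is behind door 1 (prior 1/6): the host opened door 1, so this case is ruled out; weight (1/6)·0 = 0.
If it is behind any of doors 2, 3, 4, 5, and 6 (prior 1/6 each): door 1 is the lowest-numbered option available, probability 1; weight (1/6)·1 = 1/6 each.
The weights sum to 5/6.
So P(the car behind door 6 | the host opened door 1) = (1/6) / (5/6) = 1/5.

1/5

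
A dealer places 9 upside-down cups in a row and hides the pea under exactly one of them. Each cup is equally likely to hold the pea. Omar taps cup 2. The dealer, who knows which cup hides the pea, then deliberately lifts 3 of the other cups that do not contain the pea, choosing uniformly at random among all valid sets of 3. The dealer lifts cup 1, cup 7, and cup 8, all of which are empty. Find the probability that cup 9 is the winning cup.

8/45

Apply Bayes' rule, conditioning on where the pea actually is.
If it is under any of cups 1, 7, and 8 (prior 1/9 each): that cup was opened and seen not to hold the prize — ruled out; weight (1/9)·0 = 0 each.
If it is under cup 2 (prior 1/9): the dealer has 56 equally likely choices, so probability 1/56; weight (1/9)·(1/56) = 1/504.
If it is under any of cups 3, 4, 5, 6, and 9 (prior 1/9 each): the dealer has 35 equally likely choices, so probability 1/35; weight (1/9)·(1/35) = 1/315 each.
The weights sum to 1/56.
So P(the pea under cup 9 | the dealer opened cup 1, cup 7, and cup 8) = (1/315) / (1/56) = 8/45.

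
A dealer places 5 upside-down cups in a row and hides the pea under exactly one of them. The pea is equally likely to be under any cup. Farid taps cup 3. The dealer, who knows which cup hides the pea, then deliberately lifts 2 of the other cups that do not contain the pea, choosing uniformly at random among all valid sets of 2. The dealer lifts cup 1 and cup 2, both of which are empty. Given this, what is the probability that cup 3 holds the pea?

1/5

Condition on the true location of the pea.
If it is under either of cups 1 and 2 (prior 1/5 each): that cup was opened and seen not to hold the prize — ruled out; weight (1/5)·0 = 0 each.
If it is under cup 3 (prior 1/5): the dealer has 6 equally likely choices, so probability 1/6; weight (1/5)·(1/6) = 1/30.
If it is under either of cups 4 and 5 (prior 1/5 each): the dealer has 3 equally likely choices, so probability 1/3; weight (1/5)·(1/3) = 1/15 each.
The weights sum to 1/6.
So P(the pea under cup 3 | the dealer opened cup 1 and cup 2) = (1/30) / (1/6) = 1/5.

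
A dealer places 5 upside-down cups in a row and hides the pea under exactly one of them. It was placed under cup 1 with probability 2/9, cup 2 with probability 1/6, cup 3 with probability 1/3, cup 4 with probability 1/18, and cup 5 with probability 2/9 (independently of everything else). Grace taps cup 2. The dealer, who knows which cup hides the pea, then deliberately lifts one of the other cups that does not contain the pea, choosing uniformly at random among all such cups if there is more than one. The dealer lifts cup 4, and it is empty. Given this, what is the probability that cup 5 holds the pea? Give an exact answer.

Consider each possible location of the pea in turn.
If it is under either of cups 1 and 5 (prior 2/9 each): the dealer has 3 equally likely choices, so probability 1/3; weight (2/9)·(1/3) = 2/27 each.
If it is under cup 2 (prior 1/6): the dealer has 4 equally likely choices, so probability 1/4; weight (1/6)·(1/4) = 1/24.
If it is under cup 3 (prior 1/3): the dealer has 3 equally likely choices, so probability 1/3; weight (1/3)·(1/3) = 1/9.
If it is under cup 4 (prior 1/18): the dealer opened cup 4, so this case is ruled out; weight (1/18)·0 = 0.
The weights sum to 65/216.
So P(the pea under cup 5 | the dealer opened cup 4) = (2/27) / (65/216) = 16/65.

16/65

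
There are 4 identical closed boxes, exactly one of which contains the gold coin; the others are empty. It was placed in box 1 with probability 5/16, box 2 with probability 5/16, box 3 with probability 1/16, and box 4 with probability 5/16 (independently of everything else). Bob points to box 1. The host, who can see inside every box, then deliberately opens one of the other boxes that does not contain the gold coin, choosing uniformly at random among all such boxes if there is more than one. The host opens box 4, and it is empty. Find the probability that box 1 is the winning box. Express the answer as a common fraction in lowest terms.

Consider each possible location of the gold coin in turn.
If it is in box 1 (prior 5/16): the host has 3 equally likely choices, so probability 1/3; weight (5/16)·(1/3) = 5/48.
If it is in box 2 (prior 5/16): the host has 2 equally likely choices, so probability 1/2; weight (5/16)·(1/2) = 5/32.
If it is in box 3 (prior 1/16): the host has 2 equally likely choices, so probability 1/2; weight (1/16)·(1/2) = 1/32.
If it is in box 4 (prior 5/16): the host opened box 4, so this case is ruled out; weight (5/16)·0 = 0.
The weights sum to 7/24.
So P(the gold coin in box 1 | the host opened box 4) = (5/48) / (7/24) = 5/14.

5/14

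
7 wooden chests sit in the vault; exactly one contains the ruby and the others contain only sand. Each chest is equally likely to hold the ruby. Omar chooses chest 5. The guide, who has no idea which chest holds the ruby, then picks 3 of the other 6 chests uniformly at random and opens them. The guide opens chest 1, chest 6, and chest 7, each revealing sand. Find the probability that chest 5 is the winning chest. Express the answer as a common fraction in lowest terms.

1/4

Because the guide chose which chests to open without knowing where the ruby is, the choice is independent of the prize location. Learning that none of the 3 opened chests holds the ruby simply rules out those 3 locations and leaves the remaining 4 chests still equally likely by symmetry.
So P(the ruby in chest 5) = 1/4.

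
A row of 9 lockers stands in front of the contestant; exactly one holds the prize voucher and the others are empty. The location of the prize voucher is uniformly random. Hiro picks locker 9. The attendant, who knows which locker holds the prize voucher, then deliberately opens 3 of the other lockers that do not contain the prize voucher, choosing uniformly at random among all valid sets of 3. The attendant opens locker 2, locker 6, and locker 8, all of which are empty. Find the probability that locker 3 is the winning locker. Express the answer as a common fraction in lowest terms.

Apply Bayes' rule, conditioning on where the prize voucher actually is.
If it is in any of lockers 1, 3, 4, 5, and 7 (prior 1/9 each): the attendant has 35 equally likely choices, so probability 1/35; weight (1/9)·(1/35) = 1/315 each.
If it is in any of lockers 2, 6, and 8 (prior 1/9 each): that locker was opened and seen not to hold the prize — ruled out; weight (1/9)·0 = 0 each.
If it is in locker 9 (prior 1/9): the attendant has 56 equally likely choices, so probability 1/56; weight (1/9)·(1/56) = 1/504.
The weights sum to 1/56.
So P(the prize voucher in locker 3 | the attendant opened locker 2, locker 6, and locker 8) = (1/315) / (1/56) = 8/45.

8/45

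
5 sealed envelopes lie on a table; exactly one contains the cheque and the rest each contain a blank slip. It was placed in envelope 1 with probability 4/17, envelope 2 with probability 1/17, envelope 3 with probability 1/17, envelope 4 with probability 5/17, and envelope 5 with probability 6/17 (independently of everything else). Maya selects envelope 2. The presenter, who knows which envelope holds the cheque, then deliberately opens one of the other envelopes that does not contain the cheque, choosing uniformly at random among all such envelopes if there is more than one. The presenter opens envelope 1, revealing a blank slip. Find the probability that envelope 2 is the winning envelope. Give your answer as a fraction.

Condition on the true location of the cheque.
If it is in envelope 1 (prior 4/17): the presenter opened envelope 1, so this case is ruled out; weight (4/17)·0 = 0.
If it is in envelope 2 (prior 1/17): the presenter has 4 equally likely choices, so probability 1/4; weight (1/17)·(1/4) = 1/68.
If it is in envelope 3 (prior 1/17): the presenter has 3 equally likely choices, so probability 1/3; weight (1/17)·(1/3) = 1/51.
If it is in envelope 4 (prior 5/17): the presenter has 3 equally likely choices, so probability 1/3; weight (5/17)·(1/3) = 5/51.
If it is in envelope 5 (prior 6/17): the presenter has 3 equally likely choices, so probability 1/3; weight (6/17)·(1/3) = 2/17.
The weights sum to 1/4.
So P(the cheque in envelope 2 | the presenter opened envelope 1) = (1/68) / (1/4) = 1/17.

1/17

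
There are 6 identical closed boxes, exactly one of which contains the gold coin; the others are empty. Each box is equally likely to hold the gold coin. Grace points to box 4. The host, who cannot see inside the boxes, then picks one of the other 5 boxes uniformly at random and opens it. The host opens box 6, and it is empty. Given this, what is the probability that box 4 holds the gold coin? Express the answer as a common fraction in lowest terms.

1/5

Because the host chose which box to open without knowing where the gold coin is, the choice is independent of the prize location. Learning that box 6 does not hold the gold coin simply rules out that one location and leaves the remaining 5 boxes still equally likely by symmetry.
So P(the gold coin in box 4) = 1/5.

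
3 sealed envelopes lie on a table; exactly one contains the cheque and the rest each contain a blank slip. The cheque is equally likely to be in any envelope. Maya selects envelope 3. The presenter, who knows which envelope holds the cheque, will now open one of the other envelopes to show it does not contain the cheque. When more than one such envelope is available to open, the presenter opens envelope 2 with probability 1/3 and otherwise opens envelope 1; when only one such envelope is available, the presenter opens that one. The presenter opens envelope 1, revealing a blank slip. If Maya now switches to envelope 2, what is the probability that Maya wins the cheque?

3/5

Consider each possible location of the cheque in turn.
If it is in envelope 1 (prior 1/3): the presenter opened envelope 1, so this case is ruled out; weight (1/3)·0 = 0.
If it is in envelope 2 (prior 1/3): only envelope 1 is available, probability 1; weight (1/3)·1 = 1/3.
If it is in envelope 3 (prior 1/3): envelope 2 is available but not opened, probability 2/3; weight (1/3)·(2/3) = 2/9.
The weights sum to 5/9.
So P(the cheque in envelope 2 | the presenter opened envelope 1) = (1/3) / (5/9) = 3/5.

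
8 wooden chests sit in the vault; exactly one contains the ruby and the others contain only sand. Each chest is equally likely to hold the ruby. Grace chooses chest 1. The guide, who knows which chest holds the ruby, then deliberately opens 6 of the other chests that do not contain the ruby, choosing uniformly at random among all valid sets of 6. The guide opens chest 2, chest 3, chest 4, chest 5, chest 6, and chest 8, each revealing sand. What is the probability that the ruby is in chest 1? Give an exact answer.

1/8

Apply Bayes' rule, conditioning on where the ruby actually is.
If it is in chest 1 (prior 1/8): the guide has 7 equally likely choices, so probability 1/7; weight (1/8)·(1/7) = 1/56.
If it is in any of chests 2, 3, 4, 5, 6, and 8 (prior 1/8 each): that chest was opened and seen not to hold the prize — ruled out; weight (1/8)·0 = 0 each.
If it is in chest 7 (prior 1/8): the guide has no choice, probability 1; weight (1/8)·1 = 1/8.
The weights sum to 1/7.
So P(the ruby in chest 1 | the guide opened chest 2, chest 3, chest 4, chest 5, chest 6, and chest 8) = (1/56) / (1/7) = 1/8.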